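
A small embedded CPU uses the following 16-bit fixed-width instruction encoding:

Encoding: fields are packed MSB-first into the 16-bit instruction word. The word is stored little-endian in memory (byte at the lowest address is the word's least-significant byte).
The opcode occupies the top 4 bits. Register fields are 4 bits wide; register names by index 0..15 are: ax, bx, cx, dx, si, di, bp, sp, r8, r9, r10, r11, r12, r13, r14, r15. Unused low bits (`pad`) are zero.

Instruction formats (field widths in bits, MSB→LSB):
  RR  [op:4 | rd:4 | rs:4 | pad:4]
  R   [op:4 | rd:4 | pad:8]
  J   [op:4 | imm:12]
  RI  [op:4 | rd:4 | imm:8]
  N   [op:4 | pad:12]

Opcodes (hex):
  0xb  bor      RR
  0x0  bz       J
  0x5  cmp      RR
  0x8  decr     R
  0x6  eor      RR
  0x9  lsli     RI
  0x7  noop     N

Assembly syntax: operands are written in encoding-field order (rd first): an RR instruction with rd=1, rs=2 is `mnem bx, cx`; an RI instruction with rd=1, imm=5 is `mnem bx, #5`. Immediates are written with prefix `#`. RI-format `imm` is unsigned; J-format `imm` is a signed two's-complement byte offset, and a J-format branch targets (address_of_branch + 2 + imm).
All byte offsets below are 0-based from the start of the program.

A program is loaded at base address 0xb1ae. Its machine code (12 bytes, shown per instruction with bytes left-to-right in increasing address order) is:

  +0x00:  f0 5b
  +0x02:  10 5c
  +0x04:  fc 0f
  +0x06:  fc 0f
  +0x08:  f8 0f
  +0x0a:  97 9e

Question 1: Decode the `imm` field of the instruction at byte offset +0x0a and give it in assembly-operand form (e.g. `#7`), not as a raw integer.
#151

[0a] 97 9e → 0x9e97
  op=0x9e97>>12=0x9 ⇒ lsli (RI)
  rd@[11:8]=0xe ⇒ r14
  imm@[7:0]=0x97 ⇒ #151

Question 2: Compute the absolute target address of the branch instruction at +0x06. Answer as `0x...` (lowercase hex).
off 0x06: read fc 0f as little → 0x0ffc
  opcode bits[15:12]=0x0: bz/J
  imm@[11:0]=0xffc (s12→-4) ⇒ #-4
  target = base 0xb1ae + off 0x06 + 2 + imm -4 = 0xb1b2

0xb1b2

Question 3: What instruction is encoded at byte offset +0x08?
@+08  little-endian(f8 0f) = 0x0ff8
  opcode bits[15:12]=0x0: bz/J
  imm@[11:0]=0xff8 (s12→-8) ⇒ #-8

bz #-8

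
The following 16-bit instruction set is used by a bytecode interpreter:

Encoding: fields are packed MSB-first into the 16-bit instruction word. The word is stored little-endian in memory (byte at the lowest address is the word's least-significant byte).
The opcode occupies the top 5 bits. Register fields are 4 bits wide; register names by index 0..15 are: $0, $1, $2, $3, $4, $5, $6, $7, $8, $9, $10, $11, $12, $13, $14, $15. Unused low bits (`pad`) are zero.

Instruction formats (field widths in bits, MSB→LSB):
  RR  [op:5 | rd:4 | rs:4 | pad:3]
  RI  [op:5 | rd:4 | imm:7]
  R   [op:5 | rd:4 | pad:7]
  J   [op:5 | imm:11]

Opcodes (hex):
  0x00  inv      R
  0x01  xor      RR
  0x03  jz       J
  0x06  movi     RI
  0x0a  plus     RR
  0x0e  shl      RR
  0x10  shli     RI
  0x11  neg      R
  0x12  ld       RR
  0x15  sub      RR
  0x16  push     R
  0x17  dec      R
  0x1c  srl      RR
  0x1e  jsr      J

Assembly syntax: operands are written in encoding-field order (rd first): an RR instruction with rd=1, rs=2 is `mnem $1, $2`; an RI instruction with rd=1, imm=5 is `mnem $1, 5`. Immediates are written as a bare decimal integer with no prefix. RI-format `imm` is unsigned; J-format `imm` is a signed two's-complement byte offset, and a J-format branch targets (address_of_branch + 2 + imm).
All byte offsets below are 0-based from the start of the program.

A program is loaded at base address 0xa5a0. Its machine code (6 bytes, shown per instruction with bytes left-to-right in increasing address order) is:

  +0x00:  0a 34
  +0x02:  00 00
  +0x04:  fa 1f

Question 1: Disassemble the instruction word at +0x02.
inv $0

[02] 00 00 → 0x0000
  op=0x0000>>11=0x0 ⇒ inv (R)
  rd: (w>>7)&0xf=0x0 → $0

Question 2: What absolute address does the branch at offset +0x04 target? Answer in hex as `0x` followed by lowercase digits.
@+04  little-endian(fa 1f) = 0x1ffa
  opcode bits[15:11]=0x3: jz/J
  [10:0] imm=2042 (s11→-6) = -6
  target = base 0xa5a0 + off 0x04 + 2 + imm -6 = 0xa5a0

0xa5a0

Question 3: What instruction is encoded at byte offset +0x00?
movi $8, 10

off 0x00: read 0a 34 as little → 0x340a
  opcode bits[15:11]=0x6: movi/RI
  [10:7] rd=8 = $8
  [6:0] imm=10 = 10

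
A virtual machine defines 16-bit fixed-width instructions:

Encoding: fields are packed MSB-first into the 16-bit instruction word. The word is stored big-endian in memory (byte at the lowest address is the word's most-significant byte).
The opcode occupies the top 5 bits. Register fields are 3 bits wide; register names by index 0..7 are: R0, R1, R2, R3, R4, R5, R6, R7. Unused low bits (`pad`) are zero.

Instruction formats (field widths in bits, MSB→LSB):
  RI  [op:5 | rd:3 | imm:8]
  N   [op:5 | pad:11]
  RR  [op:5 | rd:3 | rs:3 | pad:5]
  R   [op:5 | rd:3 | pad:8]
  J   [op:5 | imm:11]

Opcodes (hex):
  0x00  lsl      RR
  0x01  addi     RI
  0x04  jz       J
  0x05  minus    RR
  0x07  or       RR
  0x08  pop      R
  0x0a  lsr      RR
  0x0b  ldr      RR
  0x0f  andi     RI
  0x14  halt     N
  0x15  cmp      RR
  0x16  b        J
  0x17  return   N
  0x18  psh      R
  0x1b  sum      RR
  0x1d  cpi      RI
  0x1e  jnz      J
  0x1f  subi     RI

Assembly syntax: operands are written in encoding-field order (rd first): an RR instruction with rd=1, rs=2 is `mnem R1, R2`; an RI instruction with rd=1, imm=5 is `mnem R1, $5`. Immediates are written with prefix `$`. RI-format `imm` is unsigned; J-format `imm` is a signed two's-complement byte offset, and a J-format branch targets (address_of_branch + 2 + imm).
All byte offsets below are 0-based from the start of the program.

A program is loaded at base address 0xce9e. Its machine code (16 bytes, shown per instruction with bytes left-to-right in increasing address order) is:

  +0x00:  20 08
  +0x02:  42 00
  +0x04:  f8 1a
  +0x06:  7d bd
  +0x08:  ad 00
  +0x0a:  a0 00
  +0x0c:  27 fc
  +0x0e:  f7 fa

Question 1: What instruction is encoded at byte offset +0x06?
[06] 7d bd → 0x7dbd
  top 5b → 0xf → andi [RI]
  [10:8] rd=5 = R5
  [7:0] imm=189 = $189

andi R5, $189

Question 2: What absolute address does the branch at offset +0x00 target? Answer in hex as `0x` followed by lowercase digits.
off 0x00: read 20 08 as big → 0x2008
  op=0x2008>>11=0x4 ⇒ jz (J)
  [10:0] imm=8 = $8
  target = base 0xce9e + off 0x00 + 2 + imm 8 = 0xcea8

0xcea8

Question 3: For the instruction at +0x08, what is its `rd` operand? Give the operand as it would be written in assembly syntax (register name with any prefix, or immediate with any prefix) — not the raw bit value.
R5

[08] ad 00 → 0xad00
  top 5b → 0x15 → cmp [RR]
  rd: (w>>8)&0x7=0x5 → R5
  rs: (w>>5)&0x7=0x0 → R0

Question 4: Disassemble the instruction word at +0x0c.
off 0x0c: read 27 fc as big → 0x27fc
  op=0x27fc>>11=0x4 ⇒ jz (J)
  [10:0] imm=2044 (s11→-4) = $-4

jz $-4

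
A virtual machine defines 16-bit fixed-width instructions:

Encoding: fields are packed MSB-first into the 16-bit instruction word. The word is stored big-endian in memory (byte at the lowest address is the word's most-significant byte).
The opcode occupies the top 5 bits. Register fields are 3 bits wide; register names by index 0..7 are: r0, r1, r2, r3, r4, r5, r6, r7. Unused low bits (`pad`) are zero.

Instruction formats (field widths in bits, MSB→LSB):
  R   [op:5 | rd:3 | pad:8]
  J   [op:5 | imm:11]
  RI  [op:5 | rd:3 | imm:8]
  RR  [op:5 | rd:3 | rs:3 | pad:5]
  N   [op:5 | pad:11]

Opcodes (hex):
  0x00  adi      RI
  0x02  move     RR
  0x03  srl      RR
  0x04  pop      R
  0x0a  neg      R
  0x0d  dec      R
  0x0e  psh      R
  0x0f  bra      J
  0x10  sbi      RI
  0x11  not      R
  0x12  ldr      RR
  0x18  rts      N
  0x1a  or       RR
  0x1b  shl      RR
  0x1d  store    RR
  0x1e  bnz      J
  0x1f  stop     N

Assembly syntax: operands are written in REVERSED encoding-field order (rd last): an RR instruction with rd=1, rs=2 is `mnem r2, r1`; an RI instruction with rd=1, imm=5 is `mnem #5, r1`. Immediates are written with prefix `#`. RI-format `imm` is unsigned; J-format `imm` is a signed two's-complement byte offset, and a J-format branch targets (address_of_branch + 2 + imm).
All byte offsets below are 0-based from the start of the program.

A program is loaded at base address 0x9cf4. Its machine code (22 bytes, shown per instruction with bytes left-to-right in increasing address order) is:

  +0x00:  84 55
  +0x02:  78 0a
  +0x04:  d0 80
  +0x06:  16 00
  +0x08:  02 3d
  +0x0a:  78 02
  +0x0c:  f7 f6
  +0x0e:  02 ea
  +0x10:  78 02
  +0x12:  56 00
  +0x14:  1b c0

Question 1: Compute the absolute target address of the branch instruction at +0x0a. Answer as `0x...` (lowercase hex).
0x9d02

off 0x0a: read 78 02 as big → 0x7802
  opcode bits[15:11]=0xf: bra/J
  imm: (w>>0)&0x7ff=0x2 → #2
  target = base 0x9cf4 + off 0x0a + 2 + imm 2 = 0x9d02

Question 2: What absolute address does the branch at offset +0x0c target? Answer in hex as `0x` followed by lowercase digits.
0x9cf8

@+0c  big-endian(f7 f6) = 0xf7f6
  top 5b → 0x1e → bnz [J]
  imm@[10:0]=0x7f6 (s11→-10) ⇒ #-10
  target = base 0x9cf4 + off 0x0c + 2 + imm -10 = 0x9cf8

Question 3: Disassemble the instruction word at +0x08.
[08] 02 3d → 0x023d
  opcode bits[15:11]=0x0: adi/RI
  rd: (w>>8)&0x7=0x2 → r2
  imm: (w>>0)&0xff=0x3d → #61

adi #61, r2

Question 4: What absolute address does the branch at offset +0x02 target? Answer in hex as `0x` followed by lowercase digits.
0x9d02

+0x02: 78 0a ⇒ word 0x780a (big)
  op=0x780a>>11=0xf ⇒ bra (J)
  imm: (w>>0)&0x7ff=0xa → #10
  target = base 0x9cf4 + off 0x02 + 2 + imm 10 = 0x9d02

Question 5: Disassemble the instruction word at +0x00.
[00] 84 55 → 0x8455
  op=0x8455>>11=0x10 ⇒ sbi (RI)
  [10:8] rd=4 = r4
  [7:0] imm=85 = #85

sbi #85, r4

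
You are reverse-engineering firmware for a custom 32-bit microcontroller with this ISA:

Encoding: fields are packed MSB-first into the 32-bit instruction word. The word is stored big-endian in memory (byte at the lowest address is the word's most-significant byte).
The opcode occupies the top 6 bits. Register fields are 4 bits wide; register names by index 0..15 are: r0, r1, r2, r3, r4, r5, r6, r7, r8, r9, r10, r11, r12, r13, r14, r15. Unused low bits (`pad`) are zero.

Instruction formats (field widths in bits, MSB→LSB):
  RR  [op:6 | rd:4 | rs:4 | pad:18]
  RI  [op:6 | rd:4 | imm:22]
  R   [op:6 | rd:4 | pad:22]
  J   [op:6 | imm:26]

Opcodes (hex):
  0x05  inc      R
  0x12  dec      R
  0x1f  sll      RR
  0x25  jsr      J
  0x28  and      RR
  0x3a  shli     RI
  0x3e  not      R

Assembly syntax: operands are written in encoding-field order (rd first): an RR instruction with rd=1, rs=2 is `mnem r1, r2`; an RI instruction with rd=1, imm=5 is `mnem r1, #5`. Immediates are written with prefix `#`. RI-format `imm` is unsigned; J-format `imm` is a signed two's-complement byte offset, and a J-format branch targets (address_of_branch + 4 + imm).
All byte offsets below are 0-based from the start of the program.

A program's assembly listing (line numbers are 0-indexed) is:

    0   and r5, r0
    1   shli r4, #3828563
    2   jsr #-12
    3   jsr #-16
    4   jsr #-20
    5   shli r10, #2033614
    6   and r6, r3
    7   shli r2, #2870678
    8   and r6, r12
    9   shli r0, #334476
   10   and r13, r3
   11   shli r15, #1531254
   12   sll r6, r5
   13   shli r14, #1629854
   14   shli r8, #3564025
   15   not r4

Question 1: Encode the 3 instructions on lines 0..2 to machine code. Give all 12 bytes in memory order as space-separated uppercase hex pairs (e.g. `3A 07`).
A1 40 00 00 E9 3A 6B 53 97 FF FF F4

L0: and op=0x28:6|rd=5:4|rs=0:4|pad=0:18 ⇒ 0xa1400000 ⇒ big a1 40 00 00
L1: shli op=0x3a:6|rd=4:4|imm=3828563:22 ⇒ 0xe93a6b53 ⇒ big e9 3a 6b 53
L2: jsr op=0x25:6|imm=-12:26 ⇒ 0x97fffff4 ⇒ big 97 ff ff f4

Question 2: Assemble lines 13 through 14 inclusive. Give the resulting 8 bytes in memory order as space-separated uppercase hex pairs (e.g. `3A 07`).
EB 98 DE 9E EA 36 61 F9

L13: shli op=0x3a:6|rd=14:4|imm=1629854:22 ⇒ 0xeb98de9e ⇒ big eb 98 de 9e
L14: shli op=0x3a:6|rd=8:4|imm=3564025:22 ⇒ 0xea3661f9 ⇒ big ea 36 61 f9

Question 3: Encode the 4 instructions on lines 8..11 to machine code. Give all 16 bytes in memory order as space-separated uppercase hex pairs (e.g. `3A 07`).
A1 B0 00 00 E8 05 1A 8C A3 4C 00 00 EB D7 5D 76

L8: and op=0x28:6|rd=6:4|rs=12:4|pad=0:18 ⇒ 0xa1b00000 ⇒ big a1 b0 00 00
L9: shli op=0x3a:6|rd=0:4|imm=334476:22 ⇒ 0xe8051a8c ⇒ big e8 05 1a 8c
L10: and op=0x28:6|rd=13:4|rs=3:4|pad=0:18 ⇒ 0xa34c0000 ⇒ big a3 4c 00 00
L11: shli op=0x3a:6|rd=15:4|imm=1531254:22 ⇒ 0xebd75d76 ⇒ big eb d7 5d 76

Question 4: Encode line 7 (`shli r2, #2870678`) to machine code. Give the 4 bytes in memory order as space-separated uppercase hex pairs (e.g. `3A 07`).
E8 AB CD 96

line 7 (shli): pack op=0x3a:6|rd=2:4|imm=2870678:22 = 0xe8abcd96; big→ e8 ab cd 96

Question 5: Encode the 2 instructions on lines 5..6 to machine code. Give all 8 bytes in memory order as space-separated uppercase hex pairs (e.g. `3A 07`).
EA 9F 07 CE A1 8C 00 00

L5: shli op=0x3a:6|rd=10:4|imm=2033614:22 ⇒ 0xea9f07ce ⇒ big ea 9f 07 ce
L6: and op=0x28:6|rd=6:4|rs=3:4|pad=0:18 ⇒ 0xa18c0000 ⇒ big a1 8c 00 00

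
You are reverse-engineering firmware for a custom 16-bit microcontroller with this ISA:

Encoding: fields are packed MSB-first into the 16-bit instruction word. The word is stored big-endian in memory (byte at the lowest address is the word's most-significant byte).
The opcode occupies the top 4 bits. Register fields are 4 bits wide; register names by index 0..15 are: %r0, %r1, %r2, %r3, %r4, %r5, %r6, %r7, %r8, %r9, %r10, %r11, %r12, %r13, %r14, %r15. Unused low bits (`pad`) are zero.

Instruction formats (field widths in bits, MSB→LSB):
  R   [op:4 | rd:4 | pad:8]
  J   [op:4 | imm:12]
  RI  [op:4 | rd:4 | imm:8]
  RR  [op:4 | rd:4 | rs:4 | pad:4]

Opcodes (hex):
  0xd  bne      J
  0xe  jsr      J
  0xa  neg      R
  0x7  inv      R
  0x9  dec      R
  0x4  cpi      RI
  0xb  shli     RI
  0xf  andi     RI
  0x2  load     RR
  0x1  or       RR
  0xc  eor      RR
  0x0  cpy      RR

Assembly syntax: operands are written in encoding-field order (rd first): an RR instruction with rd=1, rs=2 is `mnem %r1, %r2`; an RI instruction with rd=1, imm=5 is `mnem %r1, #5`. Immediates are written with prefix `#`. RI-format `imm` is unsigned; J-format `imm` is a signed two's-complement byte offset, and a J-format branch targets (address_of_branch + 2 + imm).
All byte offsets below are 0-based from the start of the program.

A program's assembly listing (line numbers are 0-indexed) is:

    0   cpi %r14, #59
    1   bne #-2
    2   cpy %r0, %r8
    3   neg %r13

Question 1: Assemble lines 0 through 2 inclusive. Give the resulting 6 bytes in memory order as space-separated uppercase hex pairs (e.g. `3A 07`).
line 0 (cpi): pack op=0x4:4|rd=14:4|imm=59:8 = 0x4e3b; big→ 4e 3b
line 1 (bne): pack op=0xd:4|imm=-2:12 = 0xdffe; big→ df fe
line 2 (cpy): pack op=0x0:4|rd=0:4|rs=8:4|pad=0:4 = 0x0080; big→ 00 80

4E 3B DF FE 00 80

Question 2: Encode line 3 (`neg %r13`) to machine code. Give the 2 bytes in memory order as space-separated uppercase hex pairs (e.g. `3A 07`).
AD 00

line 3 (neg): pack op=0xa:4|rd=13:4|pad=0:8 = 0xad00; big→ ad 00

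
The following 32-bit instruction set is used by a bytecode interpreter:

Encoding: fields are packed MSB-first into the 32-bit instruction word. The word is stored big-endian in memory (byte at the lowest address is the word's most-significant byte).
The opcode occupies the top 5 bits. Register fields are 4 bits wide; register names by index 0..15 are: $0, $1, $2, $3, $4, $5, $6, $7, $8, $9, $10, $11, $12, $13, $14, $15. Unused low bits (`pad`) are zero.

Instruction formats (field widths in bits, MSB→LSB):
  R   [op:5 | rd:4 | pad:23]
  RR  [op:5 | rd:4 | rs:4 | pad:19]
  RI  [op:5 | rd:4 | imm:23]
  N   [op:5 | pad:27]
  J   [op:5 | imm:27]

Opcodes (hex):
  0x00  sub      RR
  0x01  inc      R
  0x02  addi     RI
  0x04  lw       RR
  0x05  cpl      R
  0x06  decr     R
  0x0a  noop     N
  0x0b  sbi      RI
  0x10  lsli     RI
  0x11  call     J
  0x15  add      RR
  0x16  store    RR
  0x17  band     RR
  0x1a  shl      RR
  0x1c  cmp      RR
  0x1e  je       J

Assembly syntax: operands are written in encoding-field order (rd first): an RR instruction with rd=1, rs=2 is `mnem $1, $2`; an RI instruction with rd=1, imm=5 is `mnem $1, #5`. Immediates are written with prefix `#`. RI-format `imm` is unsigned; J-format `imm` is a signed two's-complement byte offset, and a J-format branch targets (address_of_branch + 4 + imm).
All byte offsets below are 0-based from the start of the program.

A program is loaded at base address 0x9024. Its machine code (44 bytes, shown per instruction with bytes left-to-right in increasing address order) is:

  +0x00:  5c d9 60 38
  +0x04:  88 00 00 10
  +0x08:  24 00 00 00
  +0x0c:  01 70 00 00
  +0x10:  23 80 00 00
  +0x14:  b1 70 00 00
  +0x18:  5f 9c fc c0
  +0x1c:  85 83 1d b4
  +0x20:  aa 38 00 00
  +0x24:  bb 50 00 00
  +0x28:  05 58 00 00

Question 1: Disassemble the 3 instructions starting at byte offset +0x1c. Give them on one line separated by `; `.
lsli $11, #204212; add $4, $7; band $6, $10

off 0x1c: read 85 83 1d b4 as big → 0x85831db4
  op=0x85831db4>>27=0x10 ⇒ lsli (RI)
  rd: (w>>23)&0xf=0xb → $11
  imm: (w>>0)&0x7fffff=0x31db4 → #204212
off 0x20: read aa 38 00 00 as big → 0xaa380000
  op=0xaa380000>>27=0x15 ⇒ add (RR)
  rd: (w>>23)&0xf=0x4 → $4
  rs: (w>>19)&0xf=0x7 → $7
off 0x24: read bb 50 00 00 as big → 0xbb500000
  op=0xbb500000>>27=0x17 ⇒ band (RR)
  rd: (w>>23)&0xf=0x6 → $6
  rs: (w>>19)&0xf=0xa → $10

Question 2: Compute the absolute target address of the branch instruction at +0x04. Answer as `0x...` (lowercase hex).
@+04  big-endian(88 00 00 10) = 0x88000010
  op=0x88000010>>27=0x11 ⇒ call (J)
  imm: (w>>0)&0x7ffffff=0x10 → #16
  target = base 0x9024 + off 0x04 + 4 + imm 16 = 0x903c

0x903c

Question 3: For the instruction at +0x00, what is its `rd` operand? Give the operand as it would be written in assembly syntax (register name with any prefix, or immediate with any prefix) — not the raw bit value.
$9

off 0x00: read 5c d9 60 38 as big → 0x5cd96038
  opcode bits[31:27]=0xb: sbi/RI
  rd: (w>>23)&0xf=0x9 → $9
  imm: (w>>0)&0x7fffff=0x596038 → #5857336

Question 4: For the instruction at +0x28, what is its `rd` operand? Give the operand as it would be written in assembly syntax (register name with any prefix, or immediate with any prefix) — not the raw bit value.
$10

off 0x28: read 05 58 00 00 as big → 0x05580000
  opcode bits[31:27]=0x0: sub/RR
  rd: (w>>23)&0xf=0xa → $10
  rs: (w>>19)&0xf=0xb → $11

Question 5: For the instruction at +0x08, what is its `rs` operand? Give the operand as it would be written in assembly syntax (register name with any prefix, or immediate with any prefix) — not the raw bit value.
+0x08: 24 00 00 00 ⇒ word 0x24000000 (big)
  opcode bits[31:27]=0x4: lw/RR
  [26:23] rd=8 = $8
  [22:19] rs=0 = $0

$0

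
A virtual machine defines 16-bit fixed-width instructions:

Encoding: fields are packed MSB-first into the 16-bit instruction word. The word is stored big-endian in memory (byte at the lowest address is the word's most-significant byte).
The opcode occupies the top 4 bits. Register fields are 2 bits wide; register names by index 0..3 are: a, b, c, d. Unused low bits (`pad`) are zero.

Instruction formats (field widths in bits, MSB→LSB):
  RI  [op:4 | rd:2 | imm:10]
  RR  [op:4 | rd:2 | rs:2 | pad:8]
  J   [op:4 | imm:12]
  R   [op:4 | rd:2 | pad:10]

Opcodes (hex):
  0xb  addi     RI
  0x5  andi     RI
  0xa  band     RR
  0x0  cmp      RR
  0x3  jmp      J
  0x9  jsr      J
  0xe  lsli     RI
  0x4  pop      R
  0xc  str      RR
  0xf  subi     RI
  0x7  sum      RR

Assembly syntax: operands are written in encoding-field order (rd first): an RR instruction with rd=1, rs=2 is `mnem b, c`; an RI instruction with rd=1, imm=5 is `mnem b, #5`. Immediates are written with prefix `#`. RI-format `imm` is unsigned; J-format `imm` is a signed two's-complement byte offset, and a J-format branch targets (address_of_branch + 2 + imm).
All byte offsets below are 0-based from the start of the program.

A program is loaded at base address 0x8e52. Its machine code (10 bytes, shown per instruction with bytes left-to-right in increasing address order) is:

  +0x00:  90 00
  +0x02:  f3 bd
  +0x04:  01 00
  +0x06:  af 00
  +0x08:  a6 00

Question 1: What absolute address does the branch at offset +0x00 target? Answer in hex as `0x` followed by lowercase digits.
0x8e54

@+00  big-endian(90 00) = 0x9000
  op=0x9000>>12=0x9 ⇒ jsr (J)
  imm: (w>>0)&0xfff=0x0 → #0
  target = base 0x8e52 + off 0x00 + 2 + imm 0 = 0x8e54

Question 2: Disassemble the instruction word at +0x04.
cmp a, b

[04] 01 00 → 0x0100
  top 4b → 0x0 → cmp [RR]
  rd@[11:10]=0x0 ⇒ a
  rs@[9:8]=0x1 ⇒ b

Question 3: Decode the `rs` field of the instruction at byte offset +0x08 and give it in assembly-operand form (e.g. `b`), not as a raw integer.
+0x08: a6 00 ⇒ word 0xa600 (big)
  opcode bits[15:12]=0xa: band/RR
  rd@[11:10]=0x1 ⇒ b
  rs@[9:8]=0x2 ⇒ c

c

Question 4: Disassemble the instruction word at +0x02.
[02] f3 bd → 0xf3bd
  opcode bits[15:12]=0xf: subi/RI
  rd: (w>>10)&0x3=0x0 → a
  imm: (w>>0)&0x3ff=0x3bd → #957

subi a, #957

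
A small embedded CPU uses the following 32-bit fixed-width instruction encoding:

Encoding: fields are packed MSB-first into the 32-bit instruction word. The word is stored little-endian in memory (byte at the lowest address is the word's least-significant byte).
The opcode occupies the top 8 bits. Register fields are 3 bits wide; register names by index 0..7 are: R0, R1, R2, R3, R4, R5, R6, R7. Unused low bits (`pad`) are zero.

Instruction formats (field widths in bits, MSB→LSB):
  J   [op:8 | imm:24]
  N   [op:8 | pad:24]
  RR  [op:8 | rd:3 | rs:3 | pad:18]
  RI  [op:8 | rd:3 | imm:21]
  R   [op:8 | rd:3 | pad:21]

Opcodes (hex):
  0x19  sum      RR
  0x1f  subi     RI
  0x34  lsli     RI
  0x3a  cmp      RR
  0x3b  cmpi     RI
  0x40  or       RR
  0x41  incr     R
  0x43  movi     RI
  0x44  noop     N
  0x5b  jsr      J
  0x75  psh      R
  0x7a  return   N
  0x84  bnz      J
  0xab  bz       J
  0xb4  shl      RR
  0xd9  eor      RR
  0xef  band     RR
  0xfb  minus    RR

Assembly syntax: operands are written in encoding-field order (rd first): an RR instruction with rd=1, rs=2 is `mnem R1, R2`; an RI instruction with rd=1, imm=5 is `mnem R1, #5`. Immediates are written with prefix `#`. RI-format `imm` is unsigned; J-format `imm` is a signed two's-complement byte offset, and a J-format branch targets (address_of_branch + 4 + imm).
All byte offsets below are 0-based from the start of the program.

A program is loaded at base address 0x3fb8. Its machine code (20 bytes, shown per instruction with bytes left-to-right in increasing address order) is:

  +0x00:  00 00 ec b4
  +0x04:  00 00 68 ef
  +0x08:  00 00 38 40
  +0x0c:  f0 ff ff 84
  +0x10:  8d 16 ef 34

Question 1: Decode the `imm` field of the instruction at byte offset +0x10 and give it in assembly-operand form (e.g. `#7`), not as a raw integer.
[10] 8d 16 ef 34 → 0x34ef168d
  op=0x34ef168d>>24=0x34 ⇒ lsli (RI)
  rd@[23:21]=0x7 ⇒ R7
  imm@[20:0]=0xf168d ⇒ #988813

#988813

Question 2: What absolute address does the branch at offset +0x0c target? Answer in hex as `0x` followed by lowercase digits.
0x3fb8

@+0c  little-endian(f0 ff ff 84) = 0x84fffff0
  opcode bits[31:24]=0x84: bnz/J
  imm: (w>>0)&0xffffff=0xfffff0 (s24→-16) → #-16
  target = base 0x3fb8 + off 0x0c + 4 + imm -16 = 0x3fb8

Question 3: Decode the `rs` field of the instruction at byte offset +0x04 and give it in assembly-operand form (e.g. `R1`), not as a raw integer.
R2

[04] 00 00 68 ef → 0xef680000
  opcode bits[31:24]=0xef: band/RR
  rd: (w>>21)&0x7=0x3 → R3
  rs: (w>>18)&0x7=0x2 → R2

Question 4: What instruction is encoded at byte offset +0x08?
@+08  little-endian(00 00 38 40) = 0x40380000
  top 8b → 0x40 → or [RR]
  [23:21] rd=1 = R1
  [20:18] rs=6 = R6

or R1, R6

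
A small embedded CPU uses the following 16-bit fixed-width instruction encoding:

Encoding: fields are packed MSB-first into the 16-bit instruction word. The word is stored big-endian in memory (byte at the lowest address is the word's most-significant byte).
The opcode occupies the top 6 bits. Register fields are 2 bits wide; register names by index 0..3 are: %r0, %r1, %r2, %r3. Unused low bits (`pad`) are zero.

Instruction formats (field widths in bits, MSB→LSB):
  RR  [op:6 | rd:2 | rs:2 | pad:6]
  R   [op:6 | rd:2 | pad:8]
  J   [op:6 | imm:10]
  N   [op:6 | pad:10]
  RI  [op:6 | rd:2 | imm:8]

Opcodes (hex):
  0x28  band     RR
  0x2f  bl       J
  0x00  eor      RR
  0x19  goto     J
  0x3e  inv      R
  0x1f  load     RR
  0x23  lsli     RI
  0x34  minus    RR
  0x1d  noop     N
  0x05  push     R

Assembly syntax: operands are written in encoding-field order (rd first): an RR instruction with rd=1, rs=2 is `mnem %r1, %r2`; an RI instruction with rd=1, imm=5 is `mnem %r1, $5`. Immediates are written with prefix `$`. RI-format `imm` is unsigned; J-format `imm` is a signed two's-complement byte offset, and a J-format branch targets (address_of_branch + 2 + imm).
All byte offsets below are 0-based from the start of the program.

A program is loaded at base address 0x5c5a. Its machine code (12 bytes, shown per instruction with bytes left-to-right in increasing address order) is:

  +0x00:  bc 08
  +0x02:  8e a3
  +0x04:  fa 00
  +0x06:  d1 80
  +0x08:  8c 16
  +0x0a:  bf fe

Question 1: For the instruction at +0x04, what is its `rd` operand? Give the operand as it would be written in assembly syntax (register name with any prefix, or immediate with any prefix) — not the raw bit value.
%r2

@+04  big-endian(fa 00) = 0xfa00
  op=0xfa00>>10=0x3e ⇒ inv (R)
  rd@[9:8]=0x2 ⇒ %r2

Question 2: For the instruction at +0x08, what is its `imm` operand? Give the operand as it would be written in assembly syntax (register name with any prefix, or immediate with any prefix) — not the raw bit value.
off 0x08: read 8c 16 as big → 0x8c16
  opcode bits[15:10]=0x23: lsli/RI
  rd@[9:8]=0x0 ⇒ %r0
  imm@[7:0]=0x16 ⇒ $22

$22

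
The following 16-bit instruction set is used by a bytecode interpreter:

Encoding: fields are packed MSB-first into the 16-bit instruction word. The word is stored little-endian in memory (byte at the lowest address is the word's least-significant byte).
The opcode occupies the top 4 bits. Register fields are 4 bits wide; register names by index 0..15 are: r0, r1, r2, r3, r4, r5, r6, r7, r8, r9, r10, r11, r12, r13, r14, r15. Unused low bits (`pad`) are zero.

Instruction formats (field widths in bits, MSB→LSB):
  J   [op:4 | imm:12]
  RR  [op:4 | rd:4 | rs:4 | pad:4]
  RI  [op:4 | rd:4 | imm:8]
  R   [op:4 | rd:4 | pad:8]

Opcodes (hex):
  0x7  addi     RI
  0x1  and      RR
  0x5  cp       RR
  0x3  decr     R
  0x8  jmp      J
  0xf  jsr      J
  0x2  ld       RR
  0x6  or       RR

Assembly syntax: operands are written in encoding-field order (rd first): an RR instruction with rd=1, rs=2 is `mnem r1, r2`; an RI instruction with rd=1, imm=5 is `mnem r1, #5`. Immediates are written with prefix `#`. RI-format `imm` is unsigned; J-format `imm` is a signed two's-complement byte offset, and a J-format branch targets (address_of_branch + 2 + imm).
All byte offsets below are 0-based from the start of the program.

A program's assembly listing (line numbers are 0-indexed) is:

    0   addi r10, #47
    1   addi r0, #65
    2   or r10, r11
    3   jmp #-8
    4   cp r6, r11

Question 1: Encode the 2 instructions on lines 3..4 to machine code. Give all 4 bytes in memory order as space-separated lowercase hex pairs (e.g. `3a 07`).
line 3 (jmp): pack op=0x8:4|imm=-8:12 = 0x8ff8; little→ f8 8f
line 4 (cp): pack op=0x5:4|rd=6:4|rs=11:4|pad=0:4 = 0x56b0; little→ b0 56

f8 8f b0 56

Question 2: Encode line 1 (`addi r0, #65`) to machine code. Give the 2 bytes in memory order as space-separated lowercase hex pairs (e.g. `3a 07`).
line 1 (addi): pack op=0x7:4|rd=0:4|imm=65:8 = 0x7041; little→ 41 70

41 70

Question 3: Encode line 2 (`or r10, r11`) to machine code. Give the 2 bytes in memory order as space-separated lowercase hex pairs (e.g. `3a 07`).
2. or fields op=0x6:4|rd=10:4|rs=11:4|pad=0:4 → word 6ab0h → b0 6a

b0 6a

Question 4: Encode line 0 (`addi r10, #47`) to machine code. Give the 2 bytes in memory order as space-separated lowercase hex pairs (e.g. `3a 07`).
2f 7a

0. addi fields op=0x7:4|rd=10:4|imm=47:8 → word 7a2fh → 2f 7a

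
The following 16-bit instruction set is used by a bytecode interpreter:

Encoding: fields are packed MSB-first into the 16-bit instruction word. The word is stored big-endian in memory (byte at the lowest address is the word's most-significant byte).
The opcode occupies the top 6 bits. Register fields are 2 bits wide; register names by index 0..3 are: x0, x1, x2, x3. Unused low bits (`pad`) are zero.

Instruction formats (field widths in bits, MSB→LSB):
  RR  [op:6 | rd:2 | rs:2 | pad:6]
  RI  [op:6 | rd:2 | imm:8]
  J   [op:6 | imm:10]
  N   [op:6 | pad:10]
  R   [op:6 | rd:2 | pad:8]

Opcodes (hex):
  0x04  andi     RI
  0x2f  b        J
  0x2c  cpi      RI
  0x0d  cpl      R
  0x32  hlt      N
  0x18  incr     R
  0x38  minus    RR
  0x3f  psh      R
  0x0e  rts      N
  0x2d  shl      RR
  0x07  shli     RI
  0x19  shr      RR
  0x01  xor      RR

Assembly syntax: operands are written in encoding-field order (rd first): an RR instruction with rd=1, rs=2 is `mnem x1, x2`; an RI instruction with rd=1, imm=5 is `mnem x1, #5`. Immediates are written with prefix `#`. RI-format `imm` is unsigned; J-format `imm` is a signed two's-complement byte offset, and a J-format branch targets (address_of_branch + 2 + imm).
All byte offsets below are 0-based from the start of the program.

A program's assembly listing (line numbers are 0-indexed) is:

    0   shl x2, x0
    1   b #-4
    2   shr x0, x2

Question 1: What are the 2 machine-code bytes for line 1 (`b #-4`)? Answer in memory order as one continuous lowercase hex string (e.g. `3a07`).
1. b fields op=0x2f:6|imm=-4:10 → word bffch → bf fc

bffc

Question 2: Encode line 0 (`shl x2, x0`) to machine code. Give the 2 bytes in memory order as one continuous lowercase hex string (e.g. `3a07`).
0. shl fields op=0x2d:6|rd=2:2|rs=0:2|pad=0:6 → word b600h → b6 00

b600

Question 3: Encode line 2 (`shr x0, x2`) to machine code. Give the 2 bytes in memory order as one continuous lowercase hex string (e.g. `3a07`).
6480

line 2 (shr): pack op=0x19:6|rd=0:2|rs=2:2|pad=0:6 = 0x6480; big→ 64 80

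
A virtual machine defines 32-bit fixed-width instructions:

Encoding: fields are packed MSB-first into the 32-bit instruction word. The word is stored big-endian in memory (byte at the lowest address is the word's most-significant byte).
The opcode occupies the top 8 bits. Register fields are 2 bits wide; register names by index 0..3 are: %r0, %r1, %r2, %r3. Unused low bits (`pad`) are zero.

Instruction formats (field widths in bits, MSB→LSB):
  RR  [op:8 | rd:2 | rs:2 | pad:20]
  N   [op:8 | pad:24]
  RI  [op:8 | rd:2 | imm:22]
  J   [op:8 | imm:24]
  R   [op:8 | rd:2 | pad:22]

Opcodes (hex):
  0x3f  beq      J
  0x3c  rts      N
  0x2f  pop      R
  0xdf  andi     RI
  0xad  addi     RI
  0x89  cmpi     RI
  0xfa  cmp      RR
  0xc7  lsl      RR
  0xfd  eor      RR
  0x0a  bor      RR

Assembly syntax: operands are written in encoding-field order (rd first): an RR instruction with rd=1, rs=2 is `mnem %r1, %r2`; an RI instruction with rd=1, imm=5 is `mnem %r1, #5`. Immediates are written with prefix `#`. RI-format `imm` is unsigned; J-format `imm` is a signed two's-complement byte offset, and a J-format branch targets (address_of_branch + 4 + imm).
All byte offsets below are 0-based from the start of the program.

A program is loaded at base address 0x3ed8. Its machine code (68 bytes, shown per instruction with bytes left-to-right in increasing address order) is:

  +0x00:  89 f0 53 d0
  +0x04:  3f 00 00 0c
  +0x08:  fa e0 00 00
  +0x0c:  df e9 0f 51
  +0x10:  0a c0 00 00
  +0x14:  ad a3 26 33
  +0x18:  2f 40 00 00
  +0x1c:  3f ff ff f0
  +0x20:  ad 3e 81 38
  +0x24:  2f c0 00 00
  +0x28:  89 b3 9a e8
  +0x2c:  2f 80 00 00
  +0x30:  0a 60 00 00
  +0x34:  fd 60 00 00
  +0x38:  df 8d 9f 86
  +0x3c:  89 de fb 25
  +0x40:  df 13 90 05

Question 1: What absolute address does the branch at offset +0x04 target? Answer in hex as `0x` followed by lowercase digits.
+0x04: 3f 00 00 0c ⇒ word 0x3f00000c (big)
  opcode bits[31:24]=0x3f: beq/J
  imm: (w>>0)&0xffffff=0xc → #12
  target = base 0x3ed8 + off 0x04 + 4 + imm 12 = 0x3eec

0x3eec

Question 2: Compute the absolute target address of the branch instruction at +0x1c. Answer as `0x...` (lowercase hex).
0x3ee8

@+1c  big-endian(3f ff ff f0) = 0x3ffffff0
  opcode bits[31:24]=0x3f: beq/J
  imm: (w>>0)&0xffffff=0xfffff0 (s24→-16) → #-16
  target = base 0x3ed8 + off 0x1c + 4 + imm -16 = 0x3ee8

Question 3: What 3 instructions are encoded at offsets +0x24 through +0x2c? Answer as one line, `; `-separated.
[24] 2f c0 00 00 → 0x2fc00000
  opcode bits[31:24]=0x2f: pop/R
  rd: (w>>22)&0x3=0x3 → %r3
[28] 89 b3 9a e8 → 0x89b39ae8
  opcode bits[31:24]=0x89: cmpi/RI
  rd: (w>>22)&0x3=0x2 → %r2
  imm: (w>>0)&0x3fffff=0x339ae8 → #3381992
[2c] 2f 80 00 00 → 0x2f800000
  opcode bits[31:24]=0x2f: pop/R
  rd: (w>>22)&0x3=0x2 → %r2

pop %r3; cmpi %r2, #3381992; pop %r2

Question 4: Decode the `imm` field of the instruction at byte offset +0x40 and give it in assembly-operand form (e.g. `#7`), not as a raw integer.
#1282053

@+40  big-endian(df 13 90 05) = 0xdf139005
  op=0xdf139005>>24=0xdf ⇒ andi (RI)
  rd@[23:22]=0x0 ⇒ %r0
  imm@[21:0]=0x139005 ⇒ #1282053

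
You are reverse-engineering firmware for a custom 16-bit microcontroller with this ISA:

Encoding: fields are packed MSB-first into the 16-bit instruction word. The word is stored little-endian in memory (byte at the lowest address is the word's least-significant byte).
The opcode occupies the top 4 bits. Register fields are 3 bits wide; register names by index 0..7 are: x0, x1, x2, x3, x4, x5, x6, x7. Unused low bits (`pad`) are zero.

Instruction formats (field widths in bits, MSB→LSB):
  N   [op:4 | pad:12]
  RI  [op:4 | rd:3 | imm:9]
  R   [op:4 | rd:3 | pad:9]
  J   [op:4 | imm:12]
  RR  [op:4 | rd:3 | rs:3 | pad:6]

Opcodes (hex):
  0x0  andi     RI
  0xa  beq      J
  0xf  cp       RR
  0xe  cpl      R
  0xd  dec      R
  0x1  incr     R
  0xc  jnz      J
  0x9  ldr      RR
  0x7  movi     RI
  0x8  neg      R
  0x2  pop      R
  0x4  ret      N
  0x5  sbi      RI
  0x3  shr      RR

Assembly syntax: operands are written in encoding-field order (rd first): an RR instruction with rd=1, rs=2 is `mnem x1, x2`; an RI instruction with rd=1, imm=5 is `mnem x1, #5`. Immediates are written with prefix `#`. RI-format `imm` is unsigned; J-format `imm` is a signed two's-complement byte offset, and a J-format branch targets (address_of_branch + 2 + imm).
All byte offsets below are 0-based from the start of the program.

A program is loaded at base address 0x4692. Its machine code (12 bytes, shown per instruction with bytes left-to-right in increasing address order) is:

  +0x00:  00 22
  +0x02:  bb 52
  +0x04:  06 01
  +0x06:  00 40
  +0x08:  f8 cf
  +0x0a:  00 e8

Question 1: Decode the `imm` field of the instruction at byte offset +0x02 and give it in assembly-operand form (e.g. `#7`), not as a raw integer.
+0x02: bb 52 ⇒ word 0x52bb (little)
  op=0x52bb>>12=0x5 ⇒ sbi (RI)
  [11:9] rd=1 = x1
  [8:0] imm=187 = #187

#187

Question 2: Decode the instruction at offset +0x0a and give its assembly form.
cpl x4

+0x0a: 00 e8 ⇒ word 0xe800 (little)
  op=0xe800>>12=0xe ⇒ cpl (R)
  [11:9] rd=4 = x4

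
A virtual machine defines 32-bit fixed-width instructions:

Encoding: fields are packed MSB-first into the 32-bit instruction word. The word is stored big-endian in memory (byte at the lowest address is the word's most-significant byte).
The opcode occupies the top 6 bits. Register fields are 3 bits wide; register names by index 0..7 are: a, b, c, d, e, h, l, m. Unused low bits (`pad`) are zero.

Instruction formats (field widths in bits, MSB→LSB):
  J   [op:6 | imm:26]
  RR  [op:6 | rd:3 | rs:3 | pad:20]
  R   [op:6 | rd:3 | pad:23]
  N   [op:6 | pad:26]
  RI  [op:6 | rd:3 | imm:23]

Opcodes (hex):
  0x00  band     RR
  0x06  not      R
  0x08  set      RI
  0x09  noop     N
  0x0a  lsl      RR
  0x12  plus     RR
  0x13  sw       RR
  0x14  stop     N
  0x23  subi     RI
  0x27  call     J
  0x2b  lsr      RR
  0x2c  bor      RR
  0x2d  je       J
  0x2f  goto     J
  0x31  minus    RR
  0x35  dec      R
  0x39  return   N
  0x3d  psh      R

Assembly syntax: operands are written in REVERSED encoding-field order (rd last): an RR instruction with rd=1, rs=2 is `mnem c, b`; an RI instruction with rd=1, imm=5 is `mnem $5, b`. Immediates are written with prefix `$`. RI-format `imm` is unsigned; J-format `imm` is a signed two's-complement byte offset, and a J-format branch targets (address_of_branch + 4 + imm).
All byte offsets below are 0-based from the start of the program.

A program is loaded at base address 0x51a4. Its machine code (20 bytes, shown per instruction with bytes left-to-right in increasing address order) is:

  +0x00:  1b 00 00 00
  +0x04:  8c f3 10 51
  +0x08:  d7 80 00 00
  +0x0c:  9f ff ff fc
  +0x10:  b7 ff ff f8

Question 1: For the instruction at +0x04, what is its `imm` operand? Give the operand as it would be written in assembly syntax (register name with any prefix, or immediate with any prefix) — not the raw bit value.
off 0x04: read 8c f3 10 51 as big → 0x8cf31051
  top 6b → 0x23 → subi [RI]
  rd: (w>>23)&0x7=0x1 → b
  imm: (w>>0)&0x7fffff=0x731051 → $7540817

$7540817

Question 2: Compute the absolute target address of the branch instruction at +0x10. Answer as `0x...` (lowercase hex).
@+10  big-endian(b7 ff ff f8) = 0xb7fffff8
  opcode bits[31:26]=0x2d: je/J
  [25:0] imm=67108856 (s26→-8) = $-8
  target = base 0x51a4 + off 0x10 + 4 + imm -8 = 0x51b0

0x51b0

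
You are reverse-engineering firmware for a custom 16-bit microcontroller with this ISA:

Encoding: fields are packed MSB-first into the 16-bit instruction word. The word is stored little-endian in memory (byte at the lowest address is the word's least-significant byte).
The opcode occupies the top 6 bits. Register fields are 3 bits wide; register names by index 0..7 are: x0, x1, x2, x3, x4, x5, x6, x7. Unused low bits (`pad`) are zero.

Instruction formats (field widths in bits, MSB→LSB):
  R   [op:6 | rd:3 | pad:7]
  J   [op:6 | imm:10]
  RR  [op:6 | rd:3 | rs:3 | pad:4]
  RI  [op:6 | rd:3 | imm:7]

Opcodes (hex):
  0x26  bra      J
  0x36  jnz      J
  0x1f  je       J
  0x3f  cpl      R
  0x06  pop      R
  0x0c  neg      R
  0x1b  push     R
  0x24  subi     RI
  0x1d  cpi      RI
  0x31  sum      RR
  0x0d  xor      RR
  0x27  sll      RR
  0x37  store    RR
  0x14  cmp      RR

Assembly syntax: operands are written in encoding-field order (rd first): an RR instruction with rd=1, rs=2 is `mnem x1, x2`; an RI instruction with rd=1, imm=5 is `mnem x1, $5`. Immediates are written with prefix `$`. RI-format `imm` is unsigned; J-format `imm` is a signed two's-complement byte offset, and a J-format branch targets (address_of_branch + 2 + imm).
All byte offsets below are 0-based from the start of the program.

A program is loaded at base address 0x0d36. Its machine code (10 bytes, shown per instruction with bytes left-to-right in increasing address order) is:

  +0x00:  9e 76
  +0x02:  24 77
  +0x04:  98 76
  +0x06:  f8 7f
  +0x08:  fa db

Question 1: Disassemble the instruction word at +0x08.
@+08  little-endian(fa db) = 0xdbfa
  opcode bits[15:10]=0x36: jnz/J
  imm: (w>>0)&0x3ff=0x3fa (s10→-6) → $-6

jnz $-6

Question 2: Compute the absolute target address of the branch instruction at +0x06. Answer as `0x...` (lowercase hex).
0x0d36

[06] f8 7f → 0x7ff8
  top 6b → 0x1f → je [J]
  imm: (w>>0)&0x3ff=0x3f8 (s10→-8) → $-8
  target = base 0x0d36 + off 0x06 + 2 + imm -8 = 0x0d36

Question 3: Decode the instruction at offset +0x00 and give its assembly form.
[00] 9e 76 → 0x769e
  top 6b → 0x1d → cpi [RI]
  [9:7] rd=5 = x5
  [6:0] imm=30 = $30

cpi x5, $30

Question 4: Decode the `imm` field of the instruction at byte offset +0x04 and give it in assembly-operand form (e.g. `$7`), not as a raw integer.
$24

@+04  little-endian(98 76) = 0x7698
  op=0x7698>>10=0x1d ⇒ cpi (RI)
  rd@[9:7]=0x5 ⇒ x5
  imm@[6:0]=0x18 ⇒ $24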